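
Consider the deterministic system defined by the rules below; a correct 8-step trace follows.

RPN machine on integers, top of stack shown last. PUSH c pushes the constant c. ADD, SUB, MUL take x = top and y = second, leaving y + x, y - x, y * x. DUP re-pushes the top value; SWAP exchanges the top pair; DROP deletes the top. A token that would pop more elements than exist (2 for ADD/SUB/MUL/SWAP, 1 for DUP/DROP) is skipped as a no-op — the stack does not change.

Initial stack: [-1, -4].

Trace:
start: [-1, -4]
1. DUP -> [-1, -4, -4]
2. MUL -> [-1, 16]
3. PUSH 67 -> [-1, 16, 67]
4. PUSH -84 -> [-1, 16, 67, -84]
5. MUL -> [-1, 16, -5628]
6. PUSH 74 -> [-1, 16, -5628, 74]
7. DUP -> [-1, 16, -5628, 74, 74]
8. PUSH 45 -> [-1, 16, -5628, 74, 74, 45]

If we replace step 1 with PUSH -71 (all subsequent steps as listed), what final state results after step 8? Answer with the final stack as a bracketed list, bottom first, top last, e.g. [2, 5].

[-1, 284, -5628, 74, 74, 45]

(re-executing from step 1 with the substitution; state before step 1: [-1, -4])
1. PUSH -71 -> [-1, -4, -71]
2. MUL -> [-1, 284]
3. PUSH 67 -> [-1, 284, 67]
4. PUSH -84 -> [-1, 284, 67, -84]
5. MUL -> [-1, 284, -5628]
6. PUSH 74 -> [-1, 284, -5628, 74]
7. DUP -> [-1, 284, -5628, 74, 74]
8. PUSH 45 -> [-1, 284, -5628, 74, 74, 45]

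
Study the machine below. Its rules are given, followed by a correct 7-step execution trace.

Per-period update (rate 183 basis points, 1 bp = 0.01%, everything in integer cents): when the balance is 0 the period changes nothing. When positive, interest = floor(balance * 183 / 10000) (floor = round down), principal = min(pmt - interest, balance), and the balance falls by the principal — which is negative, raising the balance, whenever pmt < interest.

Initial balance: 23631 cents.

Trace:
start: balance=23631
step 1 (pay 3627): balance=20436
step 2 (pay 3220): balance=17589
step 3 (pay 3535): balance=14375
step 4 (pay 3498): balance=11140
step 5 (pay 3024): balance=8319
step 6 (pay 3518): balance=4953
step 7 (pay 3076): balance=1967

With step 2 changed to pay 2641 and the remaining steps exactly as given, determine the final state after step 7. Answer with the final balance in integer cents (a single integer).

(re-executing from step 2 with the substitution; state before step 2: balance=20436)
step 2 (pay 2641): balance=18168
step 3 (pay 3535): balance=14965
step 4 (pay 3498): balance=11740
step 5 (pay 3024): balance=8930
step 6 (pay 3518): balance=5575
step 7 (pay 3076): balance=2601

2601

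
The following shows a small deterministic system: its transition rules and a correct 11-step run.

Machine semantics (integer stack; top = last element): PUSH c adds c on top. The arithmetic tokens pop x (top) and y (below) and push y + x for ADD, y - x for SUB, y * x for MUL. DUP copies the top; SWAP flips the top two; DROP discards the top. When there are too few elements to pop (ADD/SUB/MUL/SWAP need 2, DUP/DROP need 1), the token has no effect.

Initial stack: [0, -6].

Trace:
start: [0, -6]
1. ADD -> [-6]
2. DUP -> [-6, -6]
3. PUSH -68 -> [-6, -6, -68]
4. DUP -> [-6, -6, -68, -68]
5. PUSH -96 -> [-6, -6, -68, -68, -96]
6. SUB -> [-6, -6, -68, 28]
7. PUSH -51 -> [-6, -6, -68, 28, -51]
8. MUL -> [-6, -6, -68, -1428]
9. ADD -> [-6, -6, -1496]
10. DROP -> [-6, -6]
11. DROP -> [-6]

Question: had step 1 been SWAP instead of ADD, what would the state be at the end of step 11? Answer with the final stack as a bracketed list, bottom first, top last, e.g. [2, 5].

[-6, 0]

(re-executing from step 1 with the substitution; state before step 1: [0, -6])
1. SWAP -> [-6, 0]
2. DUP -> [-6, 0, 0]
3. PUSH -68 -> [-6, 0, 0, -68]
4. DUP -> [-6, 0, 0, -68, -68]
5. PUSH -96 -> [-6, 0, 0, -68, -68, -96]
6. SUB -> [-6, 0, 0, -68, 28]
7. PUSH -51 -> [-6, 0, 0, -68, 28, -51]
8. MUL -> [-6, 0, 0, -68, -1428]
9. ADD -> [-6, 0, 0, -1496]
10. DROP -> [-6, 0, 0]
11. DROP -> [-6, 0]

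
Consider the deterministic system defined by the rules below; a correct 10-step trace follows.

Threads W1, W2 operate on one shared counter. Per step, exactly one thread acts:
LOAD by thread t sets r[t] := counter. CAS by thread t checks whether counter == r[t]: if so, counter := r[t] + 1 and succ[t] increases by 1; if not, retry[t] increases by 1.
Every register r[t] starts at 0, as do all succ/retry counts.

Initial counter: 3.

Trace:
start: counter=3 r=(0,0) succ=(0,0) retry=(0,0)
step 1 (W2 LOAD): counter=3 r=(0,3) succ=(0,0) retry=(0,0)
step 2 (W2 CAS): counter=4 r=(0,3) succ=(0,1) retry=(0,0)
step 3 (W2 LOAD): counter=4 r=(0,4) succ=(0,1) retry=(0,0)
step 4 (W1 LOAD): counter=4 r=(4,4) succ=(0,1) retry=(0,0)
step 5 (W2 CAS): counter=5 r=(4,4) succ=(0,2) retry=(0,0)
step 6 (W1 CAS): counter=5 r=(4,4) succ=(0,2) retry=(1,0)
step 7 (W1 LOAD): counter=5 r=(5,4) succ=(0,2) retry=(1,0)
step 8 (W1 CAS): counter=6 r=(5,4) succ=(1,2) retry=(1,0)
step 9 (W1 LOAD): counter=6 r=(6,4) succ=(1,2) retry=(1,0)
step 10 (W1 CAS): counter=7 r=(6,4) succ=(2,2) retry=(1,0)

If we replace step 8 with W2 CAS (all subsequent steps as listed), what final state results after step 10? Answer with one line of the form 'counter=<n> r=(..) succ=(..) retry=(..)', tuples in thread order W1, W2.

(re-executing from step 8 with the substitution; state before step 8: counter=5 r=(5,4) succ=(0,2) retry=(1,0))
step 8 (W2 CAS): counter=5 r=(5,4) succ=(0,2) retry=(1,1)
step 9 (W1 LOAD): counter=5 r=(5,4) succ=(0,2) retry=(1,1)
step 10 (W1 CAS): counter=6 r=(5,4) succ=(1,2) retry=(1,1)

counter=6 r=(5,4) succ=(1,2) retry=(1,1)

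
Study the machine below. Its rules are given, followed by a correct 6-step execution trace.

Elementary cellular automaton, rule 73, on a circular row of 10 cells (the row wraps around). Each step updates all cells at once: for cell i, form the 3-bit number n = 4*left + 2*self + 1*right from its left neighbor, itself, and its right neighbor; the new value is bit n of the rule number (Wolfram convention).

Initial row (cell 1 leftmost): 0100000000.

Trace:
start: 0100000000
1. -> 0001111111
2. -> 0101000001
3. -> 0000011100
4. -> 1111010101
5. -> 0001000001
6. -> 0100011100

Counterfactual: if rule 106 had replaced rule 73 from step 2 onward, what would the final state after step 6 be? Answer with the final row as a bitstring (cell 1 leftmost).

0010010011

(re-executing steps 2..6 under rule 106; state before step 2: 0001111111)
2. -> 0011000001
3. -> 0111000010
4. -> 1101000100
5. -> 1110001001
6. -> 0010010011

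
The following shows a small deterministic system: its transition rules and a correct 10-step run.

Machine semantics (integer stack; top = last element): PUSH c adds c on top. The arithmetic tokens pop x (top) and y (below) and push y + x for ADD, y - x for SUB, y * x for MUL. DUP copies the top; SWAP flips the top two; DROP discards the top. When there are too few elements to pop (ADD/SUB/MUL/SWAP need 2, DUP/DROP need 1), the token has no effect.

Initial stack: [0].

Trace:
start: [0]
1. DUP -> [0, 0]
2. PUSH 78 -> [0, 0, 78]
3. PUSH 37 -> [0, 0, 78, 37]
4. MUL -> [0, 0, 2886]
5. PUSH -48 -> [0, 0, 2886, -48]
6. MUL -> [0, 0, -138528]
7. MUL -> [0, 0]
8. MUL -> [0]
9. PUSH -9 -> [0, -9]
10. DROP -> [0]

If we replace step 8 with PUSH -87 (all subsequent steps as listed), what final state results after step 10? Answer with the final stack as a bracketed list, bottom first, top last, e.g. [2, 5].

(re-executing from step 8 with the substitution; state before step 8: [0, 0])
8. PUSH -87 -> [0, 0, -87]
9. PUSH -9 -> [0, 0, -87, -9]
10. DROP -> [0, 0, -87]

[0, 0, -87]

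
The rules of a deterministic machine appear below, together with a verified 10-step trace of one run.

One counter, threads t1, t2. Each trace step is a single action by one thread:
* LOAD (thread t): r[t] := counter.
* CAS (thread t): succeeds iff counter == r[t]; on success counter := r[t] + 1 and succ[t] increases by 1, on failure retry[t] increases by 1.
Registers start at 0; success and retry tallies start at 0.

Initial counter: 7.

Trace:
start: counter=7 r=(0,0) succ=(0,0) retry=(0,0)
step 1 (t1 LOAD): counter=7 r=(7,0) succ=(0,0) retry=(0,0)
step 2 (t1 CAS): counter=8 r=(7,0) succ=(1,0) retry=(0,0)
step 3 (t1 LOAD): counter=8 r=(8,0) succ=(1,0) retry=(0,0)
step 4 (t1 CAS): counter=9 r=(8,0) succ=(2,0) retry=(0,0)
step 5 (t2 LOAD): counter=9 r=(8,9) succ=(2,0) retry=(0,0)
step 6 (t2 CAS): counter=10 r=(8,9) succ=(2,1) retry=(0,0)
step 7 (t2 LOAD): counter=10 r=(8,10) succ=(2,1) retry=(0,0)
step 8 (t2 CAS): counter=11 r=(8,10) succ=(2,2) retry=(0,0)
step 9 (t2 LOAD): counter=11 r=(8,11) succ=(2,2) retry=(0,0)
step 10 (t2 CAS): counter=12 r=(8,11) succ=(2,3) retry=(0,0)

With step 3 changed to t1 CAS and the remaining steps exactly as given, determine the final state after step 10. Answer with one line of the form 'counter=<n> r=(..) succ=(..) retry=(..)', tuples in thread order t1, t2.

(re-executing from step 3 with the substitution; state before step 3: counter=8 r=(7,0) succ=(1,0) retry=(0,0))
step 3 (t1 CAS): counter=8 r=(7,0) succ=(1,0) retry=(1,0)
step 4 (t1 CAS): counter=8 r=(7,0) succ=(1,0) retry=(2,0)
step 5 (t2 LOAD): counter=8 r=(7,8) succ=(1,0) retry=(2,0)
step 6 (t2 CAS): counter=9 r=(7,8) succ=(1,1) retry=(2,0)
step 7 (t2 LOAD): counter=9 r=(7,9) succ=(1,1) retry=(2,0)
step 8 (t2 CAS): counter=10 r=(7,9) succ=(1,2) retry=(2,0)
step 9 (t2 LOAD): counter=10 r=(7,10) succ=(1,2) retry=(2,0)
step 10 (t2 CAS): counter=11 r=(7,10) succ=(1,3) retry=(2,0)

counter=11 r=(7,10) succ=(1,3) retry=(2,0)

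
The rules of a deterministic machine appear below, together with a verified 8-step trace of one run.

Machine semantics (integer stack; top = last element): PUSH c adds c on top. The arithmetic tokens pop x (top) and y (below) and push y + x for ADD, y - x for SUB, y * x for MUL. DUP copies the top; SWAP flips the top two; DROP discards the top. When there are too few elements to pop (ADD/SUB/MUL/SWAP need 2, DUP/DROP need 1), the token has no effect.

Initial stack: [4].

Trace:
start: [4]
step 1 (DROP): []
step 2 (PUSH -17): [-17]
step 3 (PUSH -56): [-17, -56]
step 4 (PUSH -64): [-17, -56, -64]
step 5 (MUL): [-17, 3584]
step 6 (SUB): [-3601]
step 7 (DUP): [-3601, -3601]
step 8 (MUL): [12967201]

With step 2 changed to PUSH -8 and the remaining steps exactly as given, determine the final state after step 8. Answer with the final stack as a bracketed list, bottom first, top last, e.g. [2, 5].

[12902464]

(re-executing from step 2 with the substitution; state before step 2: [])
step 2 (PUSH -8): [-8]
step 3 (PUSH -56): [-8, -56]
step 4 (PUSH -64): [-8, -56, -64]
step 5 (MUL): [-8, 3584]
step 6 (SUB): [-3592]
step 7 (DUP): [-3592, -3592]
step 8 (MUL): [12902464]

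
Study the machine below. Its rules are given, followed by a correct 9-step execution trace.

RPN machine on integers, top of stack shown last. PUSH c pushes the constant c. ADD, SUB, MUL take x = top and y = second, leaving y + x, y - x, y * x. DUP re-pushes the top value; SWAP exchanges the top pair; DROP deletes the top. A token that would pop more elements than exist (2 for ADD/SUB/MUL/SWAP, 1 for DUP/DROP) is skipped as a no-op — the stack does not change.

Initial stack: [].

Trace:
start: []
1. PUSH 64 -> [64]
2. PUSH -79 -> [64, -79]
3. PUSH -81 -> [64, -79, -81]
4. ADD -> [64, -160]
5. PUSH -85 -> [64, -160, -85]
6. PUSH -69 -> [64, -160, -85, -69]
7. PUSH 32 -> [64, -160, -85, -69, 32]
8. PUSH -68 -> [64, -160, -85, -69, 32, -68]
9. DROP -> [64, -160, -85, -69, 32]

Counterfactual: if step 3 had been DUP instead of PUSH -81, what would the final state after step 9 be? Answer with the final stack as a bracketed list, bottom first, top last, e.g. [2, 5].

(re-executing from step 3 with the substitution; state before step 3: [64, -79])
3. DUP -> [64, -79, -79]
4. ADD -> [64, -158]
5. PUSH -85 -> [64, -158, -85]
6. PUSH -69 -> [64, -158, -85, -69]
7. PUSH 32 -> [64, -158, -85, -69, 32]
8. PUSH -68 -> [64, -158, -85, -69, 32, -68]
9. DROP -> [64, -158, -85, -69, 32]

[64, -158, -85, -69, 32]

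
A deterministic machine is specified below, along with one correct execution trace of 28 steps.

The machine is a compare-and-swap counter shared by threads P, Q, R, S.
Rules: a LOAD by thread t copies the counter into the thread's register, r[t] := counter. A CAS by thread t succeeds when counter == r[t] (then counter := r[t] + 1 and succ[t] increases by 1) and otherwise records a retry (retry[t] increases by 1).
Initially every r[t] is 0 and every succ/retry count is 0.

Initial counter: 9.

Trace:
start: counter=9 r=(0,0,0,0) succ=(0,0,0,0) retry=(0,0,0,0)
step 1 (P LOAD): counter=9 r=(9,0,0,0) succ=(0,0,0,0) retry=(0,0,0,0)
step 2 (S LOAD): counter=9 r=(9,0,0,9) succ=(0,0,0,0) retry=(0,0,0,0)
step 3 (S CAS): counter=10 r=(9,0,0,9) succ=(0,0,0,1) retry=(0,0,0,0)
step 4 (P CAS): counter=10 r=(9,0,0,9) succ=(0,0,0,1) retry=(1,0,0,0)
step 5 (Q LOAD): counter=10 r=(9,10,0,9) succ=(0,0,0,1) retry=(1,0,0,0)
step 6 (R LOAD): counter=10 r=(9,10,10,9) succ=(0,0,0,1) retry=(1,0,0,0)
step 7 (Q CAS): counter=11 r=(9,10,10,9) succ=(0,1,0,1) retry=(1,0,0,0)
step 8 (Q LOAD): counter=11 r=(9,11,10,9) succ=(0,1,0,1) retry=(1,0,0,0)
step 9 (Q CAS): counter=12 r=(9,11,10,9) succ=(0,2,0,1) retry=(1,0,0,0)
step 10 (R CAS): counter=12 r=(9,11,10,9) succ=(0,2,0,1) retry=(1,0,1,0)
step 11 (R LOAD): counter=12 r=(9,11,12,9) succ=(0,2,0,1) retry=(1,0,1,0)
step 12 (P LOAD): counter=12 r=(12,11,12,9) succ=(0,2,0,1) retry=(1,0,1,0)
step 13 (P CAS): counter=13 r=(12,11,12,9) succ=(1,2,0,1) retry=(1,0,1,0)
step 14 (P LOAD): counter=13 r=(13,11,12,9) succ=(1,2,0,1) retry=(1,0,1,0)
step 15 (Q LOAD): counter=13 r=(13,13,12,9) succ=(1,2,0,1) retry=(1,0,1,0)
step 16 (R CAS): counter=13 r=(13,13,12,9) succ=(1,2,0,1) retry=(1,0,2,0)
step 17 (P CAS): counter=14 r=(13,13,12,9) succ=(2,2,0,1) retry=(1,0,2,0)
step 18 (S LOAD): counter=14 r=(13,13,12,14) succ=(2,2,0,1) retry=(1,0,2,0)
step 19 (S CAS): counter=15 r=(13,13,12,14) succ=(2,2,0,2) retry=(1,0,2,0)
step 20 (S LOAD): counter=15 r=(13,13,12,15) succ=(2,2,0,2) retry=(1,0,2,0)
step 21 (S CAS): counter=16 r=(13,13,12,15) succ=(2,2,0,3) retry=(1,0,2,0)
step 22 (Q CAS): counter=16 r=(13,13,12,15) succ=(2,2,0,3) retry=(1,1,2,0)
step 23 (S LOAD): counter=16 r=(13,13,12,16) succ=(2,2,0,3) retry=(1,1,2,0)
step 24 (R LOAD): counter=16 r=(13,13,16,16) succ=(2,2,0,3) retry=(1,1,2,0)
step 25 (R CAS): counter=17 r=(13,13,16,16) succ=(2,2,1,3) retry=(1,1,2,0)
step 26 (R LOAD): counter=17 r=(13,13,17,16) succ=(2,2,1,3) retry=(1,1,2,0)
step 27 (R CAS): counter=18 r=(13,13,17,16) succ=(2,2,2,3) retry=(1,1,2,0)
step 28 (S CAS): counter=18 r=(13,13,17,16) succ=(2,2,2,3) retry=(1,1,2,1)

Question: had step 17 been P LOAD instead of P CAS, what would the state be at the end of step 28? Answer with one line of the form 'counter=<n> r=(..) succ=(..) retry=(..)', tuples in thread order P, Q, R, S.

(re-executing from step 17 with the substitution; state before step 17: counter=13 r=(13,13,12,9) succ=(1,2,0,1) retry=(1,0,2,0))
step 17 (P LOAD): counter=13 r=(13,13,12,9) succ=(1,2,0,1) retry=(1,0,2,0)
step 18 (S LOAD): counter=13 r=(13,13,12,13) succ=(1,2,0,1) retry=(1,0,2,0)
step 19 (S CAS): counter=14 r=(13,13,12,13) succ=(1,2,0,2) retry=(1,0,2,0)
step 20 (S LOAD): counter=14 r=(13,13,12,14) succ=(1,2,0,2) retry=(1,0,2,0)
step 21 (S CAS): counter=15 r=(13,13,12,14) succ=(1,2,0,3) retry=(1,0,2,0)
step 22 (Q CAS): counter=15 r=(13,13,12,14) succ=(1,2,0,3) retry=(1,1,2,0)
step 23 (S LOAD): counter=15 r=(13,13,12,15) succ=(1,2,0,3) retry=(1,1,2,0)
step 24 (R LOAD): counter=15 r=(13,13,15,15) succ=(1,2,0,3) retry=(1,1,2,0)
step 25 (R CAS): counter=16 r=(13,13,15,15) succ=(1,2,1,3) retry=(1,1,2,0)
step 26 (R LOAD): counter=16 r=(13,13,16,15) succ=(1,2,1,3) retry=(1,1,2,0)
step 27 (R CAS): counter=17 r=(13,13,16,15) succ=(1,2,2,3) retry=(1,1,2,0)
step 28 (S CAS): counter=17 r=(13,13,16,15) succ=(1,2,2,3) retry=(1,1,2,1)

counter=17 r=(13,13,16,15) succ=(1,2,2,3) retry=(1,1,2,1)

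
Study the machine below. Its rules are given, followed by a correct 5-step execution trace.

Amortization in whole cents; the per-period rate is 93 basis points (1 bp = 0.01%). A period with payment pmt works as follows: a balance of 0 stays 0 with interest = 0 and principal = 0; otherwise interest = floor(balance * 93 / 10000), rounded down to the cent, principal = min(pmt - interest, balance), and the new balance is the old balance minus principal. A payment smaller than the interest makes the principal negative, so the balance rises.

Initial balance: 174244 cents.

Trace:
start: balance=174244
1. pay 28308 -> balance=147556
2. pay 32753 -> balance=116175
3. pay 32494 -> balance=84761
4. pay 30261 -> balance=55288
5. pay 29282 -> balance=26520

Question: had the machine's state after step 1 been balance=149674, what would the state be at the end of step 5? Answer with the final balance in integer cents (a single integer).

state after step 1 := balance=149674
2. pay 32753 -> balance=118312
3. pay 32494 -> balance=86918
4. pay 30261 -> balance=57465
5. pay 29282 -> balance=28717

28717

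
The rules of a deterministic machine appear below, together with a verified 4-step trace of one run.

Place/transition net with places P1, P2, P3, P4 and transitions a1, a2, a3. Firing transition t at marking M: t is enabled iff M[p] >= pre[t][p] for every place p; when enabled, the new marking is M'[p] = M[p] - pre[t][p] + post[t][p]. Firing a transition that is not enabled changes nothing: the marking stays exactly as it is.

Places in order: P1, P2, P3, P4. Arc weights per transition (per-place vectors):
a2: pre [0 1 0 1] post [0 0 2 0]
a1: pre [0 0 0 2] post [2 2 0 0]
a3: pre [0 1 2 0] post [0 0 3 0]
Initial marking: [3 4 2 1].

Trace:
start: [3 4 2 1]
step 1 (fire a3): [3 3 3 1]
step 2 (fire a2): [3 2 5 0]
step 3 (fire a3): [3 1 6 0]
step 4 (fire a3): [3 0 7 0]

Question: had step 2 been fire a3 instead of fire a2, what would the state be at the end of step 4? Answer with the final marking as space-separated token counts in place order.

3 0 6 1

(re-executing from step 2 with the substitution; state before step 2: [3 3 3 1])
step 2 (fire a3): [3 2 4 1]
step 3 (fire a3): [3 1 5 1]
step 4 (fire a3): [3 0 6 1]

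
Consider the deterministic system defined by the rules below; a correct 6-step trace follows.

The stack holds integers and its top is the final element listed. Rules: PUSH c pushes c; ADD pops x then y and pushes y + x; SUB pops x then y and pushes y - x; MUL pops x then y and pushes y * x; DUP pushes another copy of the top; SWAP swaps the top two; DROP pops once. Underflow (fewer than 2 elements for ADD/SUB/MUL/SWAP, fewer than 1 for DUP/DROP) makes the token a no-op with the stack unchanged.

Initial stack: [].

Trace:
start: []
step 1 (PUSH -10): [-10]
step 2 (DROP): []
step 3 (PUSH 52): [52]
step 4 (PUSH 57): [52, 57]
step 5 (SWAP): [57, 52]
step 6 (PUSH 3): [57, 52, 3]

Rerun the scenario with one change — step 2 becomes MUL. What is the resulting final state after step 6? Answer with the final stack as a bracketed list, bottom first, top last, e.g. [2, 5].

(re-executing from step 2 with the substitution; state before step 2: [-10])
step 2 (MUL): [-10]
step 3 (PUSH 52): [-10, 52]
step 4 (PUSH 57): [-10, 52, 57]
step 5 (SWAP): [-10, 57, 52]
step 6 (PUSH 3): [-10, 57, 52, 3]

[-10, 57, 52, 3]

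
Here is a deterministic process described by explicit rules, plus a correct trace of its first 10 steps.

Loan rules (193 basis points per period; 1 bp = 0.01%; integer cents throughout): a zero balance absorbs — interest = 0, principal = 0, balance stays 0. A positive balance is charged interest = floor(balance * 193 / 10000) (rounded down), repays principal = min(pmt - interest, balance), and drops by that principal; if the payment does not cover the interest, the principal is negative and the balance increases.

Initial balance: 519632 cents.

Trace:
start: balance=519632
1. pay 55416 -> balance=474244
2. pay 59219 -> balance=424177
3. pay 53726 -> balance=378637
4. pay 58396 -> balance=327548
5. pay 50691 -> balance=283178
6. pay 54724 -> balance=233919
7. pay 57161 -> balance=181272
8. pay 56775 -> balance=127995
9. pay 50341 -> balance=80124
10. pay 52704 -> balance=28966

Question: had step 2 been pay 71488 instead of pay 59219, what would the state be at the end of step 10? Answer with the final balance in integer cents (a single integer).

14670

(re-executing from step 2 with the substitution; state before step 2: balance=474244)
2. pay 71488 -> balance=411908
3. pay 53726 -> balance=366131
4. pay 58396 -> balance=314801
5. pay 50691 -> balance=270185
6. pay 54724 -> balance=220675
7. pay 57161 -> balance=167773
8. pay 56775 -> balance=114236
9. pay 50341 -> balance=66099
10. pay 52704 -> balance=14670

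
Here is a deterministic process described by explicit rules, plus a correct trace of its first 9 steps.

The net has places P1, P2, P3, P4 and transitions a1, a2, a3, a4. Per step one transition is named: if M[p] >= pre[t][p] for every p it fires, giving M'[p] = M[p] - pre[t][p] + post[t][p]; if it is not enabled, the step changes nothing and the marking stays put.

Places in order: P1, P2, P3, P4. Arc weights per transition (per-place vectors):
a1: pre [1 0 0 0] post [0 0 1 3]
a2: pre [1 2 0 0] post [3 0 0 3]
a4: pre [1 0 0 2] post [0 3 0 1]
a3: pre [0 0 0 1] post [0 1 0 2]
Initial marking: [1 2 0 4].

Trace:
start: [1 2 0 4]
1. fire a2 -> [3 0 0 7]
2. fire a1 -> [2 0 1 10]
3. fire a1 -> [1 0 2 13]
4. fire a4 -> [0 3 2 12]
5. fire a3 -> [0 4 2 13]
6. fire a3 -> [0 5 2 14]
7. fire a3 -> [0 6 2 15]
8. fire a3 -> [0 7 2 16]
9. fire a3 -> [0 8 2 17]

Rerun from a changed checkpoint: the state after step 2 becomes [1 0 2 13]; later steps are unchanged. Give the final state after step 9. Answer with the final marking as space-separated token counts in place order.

0 5 3 21

state after step 2 := [1 0 2 13]
3. fire a1 -> [0 0 3 16]
4. fire a4 -> [0 0 3 16]
5. fire a3 -> [0 1 3 17]
6. fire a3 -> [0 2 3 18]
7. fire a3 -> [0 3 3 19]
8. fire a3 -> [0 4 3 20]
9. fire a3 -> [0 5 3 21]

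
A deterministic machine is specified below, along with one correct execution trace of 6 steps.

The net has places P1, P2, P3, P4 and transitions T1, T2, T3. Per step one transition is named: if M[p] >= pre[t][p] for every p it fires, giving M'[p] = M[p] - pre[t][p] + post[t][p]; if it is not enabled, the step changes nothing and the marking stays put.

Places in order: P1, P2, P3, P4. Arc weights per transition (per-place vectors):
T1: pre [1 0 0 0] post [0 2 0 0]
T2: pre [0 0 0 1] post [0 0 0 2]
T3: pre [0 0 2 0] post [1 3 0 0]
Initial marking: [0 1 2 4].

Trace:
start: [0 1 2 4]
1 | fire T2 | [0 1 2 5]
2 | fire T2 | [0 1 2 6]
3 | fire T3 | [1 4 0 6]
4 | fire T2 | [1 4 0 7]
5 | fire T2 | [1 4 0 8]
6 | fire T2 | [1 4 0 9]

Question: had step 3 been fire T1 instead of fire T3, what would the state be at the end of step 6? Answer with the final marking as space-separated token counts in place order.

0 1 2 9

(re-executing from step 3 with the substitution; state before step 3: [0 1 2 6])
3 | fire T1 | [0 1 2 6]
4 | fire T2 | [0 1 2 7]
5 | fire T2 | [0 1 2 8]
6 | fire T2 | [0 1 2 9]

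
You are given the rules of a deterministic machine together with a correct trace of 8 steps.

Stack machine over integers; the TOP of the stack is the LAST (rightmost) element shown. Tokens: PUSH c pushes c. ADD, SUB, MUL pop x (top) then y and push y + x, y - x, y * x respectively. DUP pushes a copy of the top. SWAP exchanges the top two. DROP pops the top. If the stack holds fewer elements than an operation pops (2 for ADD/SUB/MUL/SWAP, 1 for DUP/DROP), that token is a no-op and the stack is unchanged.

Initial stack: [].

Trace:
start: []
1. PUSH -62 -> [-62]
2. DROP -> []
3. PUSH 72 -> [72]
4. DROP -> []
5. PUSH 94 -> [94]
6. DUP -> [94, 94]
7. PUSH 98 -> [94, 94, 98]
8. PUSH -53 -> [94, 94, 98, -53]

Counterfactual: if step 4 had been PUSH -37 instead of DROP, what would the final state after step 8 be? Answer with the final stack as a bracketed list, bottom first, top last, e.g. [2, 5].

[72, -37, 94, 94, 98, -53]

(re-executing from step 4 with the substitution; state before step 4: [72])
4. PUSH -37 -> [72, -37]
5. PUSH 94 -> [72, -37, 94]
6. DUP -> [72, -37, 94, 94]
7. PUSH 98 -> [72, -37, 94, 94, 98]
8. PUSH -53 -> [72, -37, 94, 94, 98, -53]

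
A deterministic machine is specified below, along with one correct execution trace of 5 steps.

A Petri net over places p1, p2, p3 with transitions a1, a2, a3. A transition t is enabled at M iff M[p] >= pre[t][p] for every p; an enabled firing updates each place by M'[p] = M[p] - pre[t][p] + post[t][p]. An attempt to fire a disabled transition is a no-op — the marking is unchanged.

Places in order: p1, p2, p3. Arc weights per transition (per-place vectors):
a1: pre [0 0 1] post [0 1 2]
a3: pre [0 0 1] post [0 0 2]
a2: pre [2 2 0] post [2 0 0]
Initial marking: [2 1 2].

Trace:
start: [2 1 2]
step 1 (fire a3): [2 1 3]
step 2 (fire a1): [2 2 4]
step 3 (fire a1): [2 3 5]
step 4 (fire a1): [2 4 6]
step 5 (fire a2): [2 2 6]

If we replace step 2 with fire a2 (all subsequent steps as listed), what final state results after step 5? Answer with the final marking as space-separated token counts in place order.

(re-executing from step 2 with the substitution; state before step 2: [2 1 3])
step 2 (fire a2): [2 1 3]
step 3 (fire a1): [2 2 4]
step 4 (fire a1): [2 3 5]
step 5 (fire a2): [2 1 5]

2 1 5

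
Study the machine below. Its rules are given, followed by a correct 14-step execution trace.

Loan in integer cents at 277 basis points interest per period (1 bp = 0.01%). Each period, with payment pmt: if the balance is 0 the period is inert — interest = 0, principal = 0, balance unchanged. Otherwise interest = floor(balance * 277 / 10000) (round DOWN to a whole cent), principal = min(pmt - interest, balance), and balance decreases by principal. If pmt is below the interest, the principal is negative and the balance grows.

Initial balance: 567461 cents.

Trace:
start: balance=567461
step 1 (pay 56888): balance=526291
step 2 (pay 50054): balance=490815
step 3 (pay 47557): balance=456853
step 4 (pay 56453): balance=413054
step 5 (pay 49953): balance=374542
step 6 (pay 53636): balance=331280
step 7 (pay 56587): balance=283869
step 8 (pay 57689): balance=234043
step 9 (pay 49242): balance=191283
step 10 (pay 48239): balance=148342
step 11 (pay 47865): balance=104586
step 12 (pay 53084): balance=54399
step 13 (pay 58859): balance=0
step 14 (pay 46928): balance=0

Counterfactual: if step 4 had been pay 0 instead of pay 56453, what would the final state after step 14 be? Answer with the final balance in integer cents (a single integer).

24227

(re-executing from step 4 with the substitution; state before step 4: balance=456853)
step 4 (pay 0): balance=469507
step 5 (pay 49953): balance=432559
step 6 (pay 53636): balance=390904
step 7 (pay 56587): balance=345145
step 8 (pay 57689): balance=297016
step 9 (pay 49242): balance=256001
step 10 (pay 48239): balance=214853
step 11 (pay 47865): balance=172939
step 12 (pay 53084): balance=124645
step 13 (pay 58859): balance=69238
step 14 (pay 46928): balance=24227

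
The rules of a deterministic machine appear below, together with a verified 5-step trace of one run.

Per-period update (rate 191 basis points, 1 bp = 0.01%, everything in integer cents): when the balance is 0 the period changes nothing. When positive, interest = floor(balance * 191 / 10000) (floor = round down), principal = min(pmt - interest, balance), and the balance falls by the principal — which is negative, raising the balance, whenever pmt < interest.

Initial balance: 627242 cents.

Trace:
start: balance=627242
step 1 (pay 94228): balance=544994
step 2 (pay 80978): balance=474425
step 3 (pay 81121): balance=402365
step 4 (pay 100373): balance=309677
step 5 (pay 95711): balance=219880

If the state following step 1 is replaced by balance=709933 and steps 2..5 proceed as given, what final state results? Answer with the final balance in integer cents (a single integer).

397787

state after step 1 := balance=709933
step 2 (pay 80978): balance=642514
step 3 (pay 81121): balance=573665
step 4 (pay 100373): balance=484249
step 5 (pay 95711): balance=397787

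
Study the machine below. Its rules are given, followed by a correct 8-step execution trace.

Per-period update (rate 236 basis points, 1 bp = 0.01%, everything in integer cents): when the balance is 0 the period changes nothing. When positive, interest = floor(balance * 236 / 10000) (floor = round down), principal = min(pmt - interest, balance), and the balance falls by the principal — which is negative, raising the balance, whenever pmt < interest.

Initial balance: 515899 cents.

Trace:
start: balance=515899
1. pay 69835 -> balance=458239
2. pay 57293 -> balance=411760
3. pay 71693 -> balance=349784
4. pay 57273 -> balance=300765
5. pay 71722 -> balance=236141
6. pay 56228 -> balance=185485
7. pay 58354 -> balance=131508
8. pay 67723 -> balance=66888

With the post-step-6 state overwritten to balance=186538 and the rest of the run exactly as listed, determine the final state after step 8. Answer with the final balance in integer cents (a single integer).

state after step 6 := balance=186538
7. pay 58354 -> balance=132586
8. pay 67723 -> balance=67992

67992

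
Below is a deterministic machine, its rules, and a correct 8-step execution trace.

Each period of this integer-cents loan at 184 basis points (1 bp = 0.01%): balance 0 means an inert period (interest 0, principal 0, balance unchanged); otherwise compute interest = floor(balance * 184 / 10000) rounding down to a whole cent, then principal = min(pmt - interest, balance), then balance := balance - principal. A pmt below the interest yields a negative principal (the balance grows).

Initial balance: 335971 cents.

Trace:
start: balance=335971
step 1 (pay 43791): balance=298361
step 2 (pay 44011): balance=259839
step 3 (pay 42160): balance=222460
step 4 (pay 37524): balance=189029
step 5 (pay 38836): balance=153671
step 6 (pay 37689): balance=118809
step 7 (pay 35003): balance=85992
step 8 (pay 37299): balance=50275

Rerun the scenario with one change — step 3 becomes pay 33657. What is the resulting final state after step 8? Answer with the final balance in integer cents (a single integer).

59588

(re-executing from step 3 with the substitution; state before step 3: balance=259839)
step 3 (pay 33657): balance=230963
step 4 (pay 37524): balance=197688
step 5 (pay 38836): balance=162489
step 6 (pay 37689): balance=127789
step 7 (pay 35003): balance=95137
step 8 (pay 37299): balance=59588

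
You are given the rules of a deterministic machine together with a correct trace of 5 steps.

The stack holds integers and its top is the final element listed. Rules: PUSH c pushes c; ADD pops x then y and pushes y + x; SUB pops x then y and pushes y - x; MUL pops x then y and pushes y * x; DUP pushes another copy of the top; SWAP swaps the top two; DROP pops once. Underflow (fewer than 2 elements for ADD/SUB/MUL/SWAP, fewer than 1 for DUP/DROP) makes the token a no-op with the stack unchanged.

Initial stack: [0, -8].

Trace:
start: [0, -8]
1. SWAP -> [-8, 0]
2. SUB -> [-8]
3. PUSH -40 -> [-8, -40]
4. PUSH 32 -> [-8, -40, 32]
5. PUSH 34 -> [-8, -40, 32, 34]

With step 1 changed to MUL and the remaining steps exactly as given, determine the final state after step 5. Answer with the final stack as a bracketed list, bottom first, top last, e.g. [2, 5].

[0, -40, 32, 34]

(re-executing from step 1 with the substitution; state before step 1: [0, -8])
1. MUL -> [0]
2. SUB -> [0]
3. PUSH -40 -> [0, -40]
4. PUSH 32 -> [0, -40, 32]
5. PUSH 34 -> [0, -40, 32, 34]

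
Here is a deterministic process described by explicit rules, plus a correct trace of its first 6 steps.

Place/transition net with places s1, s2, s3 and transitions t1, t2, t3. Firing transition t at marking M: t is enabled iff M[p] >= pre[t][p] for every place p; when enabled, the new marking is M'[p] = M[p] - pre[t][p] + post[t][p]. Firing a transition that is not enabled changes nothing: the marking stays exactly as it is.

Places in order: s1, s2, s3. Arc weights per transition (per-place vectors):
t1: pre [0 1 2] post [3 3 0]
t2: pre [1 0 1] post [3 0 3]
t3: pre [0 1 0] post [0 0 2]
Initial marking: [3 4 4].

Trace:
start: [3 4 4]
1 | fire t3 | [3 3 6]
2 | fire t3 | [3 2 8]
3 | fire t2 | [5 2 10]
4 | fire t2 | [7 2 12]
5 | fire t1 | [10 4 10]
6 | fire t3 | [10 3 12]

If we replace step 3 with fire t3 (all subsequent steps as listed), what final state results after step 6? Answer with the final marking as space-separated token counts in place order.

8 2 12

(re-executing from step 3 with the substitution; state before step 3: [3 2 8])
3 | fire t3 | [3 1 10]
4 | fire t2 | [5 1 12]
5 | fire t1 | [8 3 10]
6 | fire t3 | [8 2 12]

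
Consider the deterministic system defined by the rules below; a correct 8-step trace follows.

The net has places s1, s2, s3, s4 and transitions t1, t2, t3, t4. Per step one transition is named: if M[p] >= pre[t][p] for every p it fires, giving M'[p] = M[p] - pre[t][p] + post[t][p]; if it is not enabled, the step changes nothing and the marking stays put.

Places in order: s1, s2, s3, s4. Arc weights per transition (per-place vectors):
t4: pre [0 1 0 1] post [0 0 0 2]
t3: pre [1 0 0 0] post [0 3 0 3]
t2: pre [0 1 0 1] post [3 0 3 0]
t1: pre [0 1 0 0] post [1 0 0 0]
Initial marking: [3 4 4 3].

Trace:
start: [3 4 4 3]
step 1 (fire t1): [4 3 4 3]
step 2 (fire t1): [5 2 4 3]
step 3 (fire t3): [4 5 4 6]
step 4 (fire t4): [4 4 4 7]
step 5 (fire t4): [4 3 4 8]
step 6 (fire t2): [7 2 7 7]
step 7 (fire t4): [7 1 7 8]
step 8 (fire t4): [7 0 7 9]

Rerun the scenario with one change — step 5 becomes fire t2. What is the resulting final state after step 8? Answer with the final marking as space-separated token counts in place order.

10 0 10 7

(re-executing from step 5 with the substitution; state before step 5: [4 4 4 7])
step 5 (fire t2): [7 3 7 6]
step 6 (fire t2): [10 2 10 5]
step 7 (fire t4): [10 1 10 6]
step 8 (fire t4): [10 0 10 7]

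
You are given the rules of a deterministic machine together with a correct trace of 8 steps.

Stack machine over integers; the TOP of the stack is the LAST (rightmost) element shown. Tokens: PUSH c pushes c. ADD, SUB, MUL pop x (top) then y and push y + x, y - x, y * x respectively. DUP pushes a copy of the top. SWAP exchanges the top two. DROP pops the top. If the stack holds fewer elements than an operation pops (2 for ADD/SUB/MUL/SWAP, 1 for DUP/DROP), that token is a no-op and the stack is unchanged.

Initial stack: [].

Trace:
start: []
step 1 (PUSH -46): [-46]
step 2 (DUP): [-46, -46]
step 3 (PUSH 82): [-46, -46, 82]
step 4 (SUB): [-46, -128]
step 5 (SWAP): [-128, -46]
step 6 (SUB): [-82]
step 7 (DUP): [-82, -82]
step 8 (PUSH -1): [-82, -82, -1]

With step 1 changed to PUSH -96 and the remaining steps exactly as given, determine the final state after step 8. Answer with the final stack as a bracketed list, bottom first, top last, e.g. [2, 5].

(re-executing from step 1 with the substitution; state before step 1: [])
step 1 (PUSH -96): [-96]
step 2 (DUP): [-96, -96]
step 3 (PUSH 82): [-96, -96, 82]
step 4 (SUB): [-96, -178]
step 5 (SWAP): [-178, -96]
step 6 (SUB): [-82]
step 7 (DUP): [-82, -82]
step 8 (PUSH -1): [-82, -82, -1]

[-82, -82, -1]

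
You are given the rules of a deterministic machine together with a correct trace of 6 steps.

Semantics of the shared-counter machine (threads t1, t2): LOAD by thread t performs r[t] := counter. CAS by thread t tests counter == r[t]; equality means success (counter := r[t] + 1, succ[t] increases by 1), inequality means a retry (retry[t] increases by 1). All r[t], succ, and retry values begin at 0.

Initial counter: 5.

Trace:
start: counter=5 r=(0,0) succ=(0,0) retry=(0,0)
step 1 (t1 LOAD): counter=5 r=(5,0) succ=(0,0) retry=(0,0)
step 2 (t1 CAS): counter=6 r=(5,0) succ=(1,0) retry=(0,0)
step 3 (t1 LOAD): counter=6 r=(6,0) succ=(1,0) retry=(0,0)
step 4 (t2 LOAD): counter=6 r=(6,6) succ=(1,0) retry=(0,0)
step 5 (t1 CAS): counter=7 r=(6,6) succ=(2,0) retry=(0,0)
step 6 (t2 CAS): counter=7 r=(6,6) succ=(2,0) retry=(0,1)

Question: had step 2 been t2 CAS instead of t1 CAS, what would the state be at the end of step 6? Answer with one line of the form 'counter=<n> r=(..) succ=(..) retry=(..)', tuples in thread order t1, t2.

counter=6 r=(5,5) succ=(1,0) retry=(0,2)

(re-executing from step 2 with the substitution; state before step 2: counter=5 r=(5,0) succ=(0,0) retry=(0,0))
step 2 (t2 CAS): counter=5 r=(5,0) succ=(0,0) retry=(0,1)
step 3 (t1 LOAD): counter=5 r=(5,0) succ=(0,0) retry=(0,1)
step 4 (t2 LOAD): counter=5 r=(5,5) succ=(0,0) retry=(0,1)
step 5 (t1 CAS): counter=6 r=(5,5) succ=(1,0) retry=(0,1)
step 6 (t2 CAS): counter=6 r=(5,5) succ=(1,0) retry=(0,2)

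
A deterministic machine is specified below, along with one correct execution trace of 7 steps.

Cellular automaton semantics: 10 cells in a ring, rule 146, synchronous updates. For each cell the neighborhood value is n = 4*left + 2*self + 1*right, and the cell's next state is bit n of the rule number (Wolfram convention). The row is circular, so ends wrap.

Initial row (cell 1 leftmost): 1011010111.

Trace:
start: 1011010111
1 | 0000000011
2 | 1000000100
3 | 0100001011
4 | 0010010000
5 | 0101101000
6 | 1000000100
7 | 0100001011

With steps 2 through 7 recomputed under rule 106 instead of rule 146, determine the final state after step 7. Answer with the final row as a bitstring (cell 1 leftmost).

(re-executing steps 2..7 under rule 106; state before step 2: 0000000011)
2 | 0000000111
3 | 0000001101
4 | 0000011110
5 | 0000110010
6 | 0001110100
7 | 0011011000

0011011000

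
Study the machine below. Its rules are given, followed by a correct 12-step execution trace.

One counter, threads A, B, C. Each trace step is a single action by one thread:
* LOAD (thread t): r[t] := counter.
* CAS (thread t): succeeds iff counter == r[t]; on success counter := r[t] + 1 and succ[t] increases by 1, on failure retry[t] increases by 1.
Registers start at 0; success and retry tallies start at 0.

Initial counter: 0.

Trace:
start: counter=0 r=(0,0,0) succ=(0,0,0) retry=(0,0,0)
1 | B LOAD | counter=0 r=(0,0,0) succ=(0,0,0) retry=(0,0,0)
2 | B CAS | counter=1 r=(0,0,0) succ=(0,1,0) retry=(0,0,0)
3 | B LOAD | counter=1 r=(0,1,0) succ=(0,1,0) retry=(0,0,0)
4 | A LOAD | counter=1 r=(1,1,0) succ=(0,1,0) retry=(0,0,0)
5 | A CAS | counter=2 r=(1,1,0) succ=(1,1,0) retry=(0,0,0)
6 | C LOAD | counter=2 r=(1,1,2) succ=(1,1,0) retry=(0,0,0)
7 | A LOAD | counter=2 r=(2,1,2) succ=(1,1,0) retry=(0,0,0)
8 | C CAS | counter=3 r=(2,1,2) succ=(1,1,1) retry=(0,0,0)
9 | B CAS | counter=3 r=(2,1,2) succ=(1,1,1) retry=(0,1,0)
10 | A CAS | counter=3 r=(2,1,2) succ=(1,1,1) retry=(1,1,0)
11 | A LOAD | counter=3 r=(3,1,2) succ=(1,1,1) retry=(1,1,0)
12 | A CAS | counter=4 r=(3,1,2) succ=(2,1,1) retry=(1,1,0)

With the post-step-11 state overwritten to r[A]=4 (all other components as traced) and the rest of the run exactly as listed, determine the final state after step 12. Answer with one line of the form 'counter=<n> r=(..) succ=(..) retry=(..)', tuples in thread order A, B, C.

state after step 11 := counter=3 r=(4,1,2) succ=(1,1,1) retry=(1,1,0)
12 | A CAS | counter=3 r=(4,1,2) succ=(1,1,1) retry=(2,1,0)

counter=3 r=(4,1,2) succ=(1,1,1) retry=(2,1,0)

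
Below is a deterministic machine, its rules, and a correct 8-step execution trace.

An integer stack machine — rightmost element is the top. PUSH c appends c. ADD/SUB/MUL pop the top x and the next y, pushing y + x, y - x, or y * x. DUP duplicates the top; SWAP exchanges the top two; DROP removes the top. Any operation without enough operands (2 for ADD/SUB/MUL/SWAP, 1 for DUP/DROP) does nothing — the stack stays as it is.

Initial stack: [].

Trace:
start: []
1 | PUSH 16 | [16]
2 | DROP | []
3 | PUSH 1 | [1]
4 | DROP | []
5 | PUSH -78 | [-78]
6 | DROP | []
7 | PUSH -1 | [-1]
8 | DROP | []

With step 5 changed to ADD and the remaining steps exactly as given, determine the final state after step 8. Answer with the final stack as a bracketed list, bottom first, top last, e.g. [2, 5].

(re-executing from step 5 with the substitution; state before step 5: [])
5 | ADD | []
6 | DROP | []
7 | PUSH -1 | [-1]
8 | DROP | []

[]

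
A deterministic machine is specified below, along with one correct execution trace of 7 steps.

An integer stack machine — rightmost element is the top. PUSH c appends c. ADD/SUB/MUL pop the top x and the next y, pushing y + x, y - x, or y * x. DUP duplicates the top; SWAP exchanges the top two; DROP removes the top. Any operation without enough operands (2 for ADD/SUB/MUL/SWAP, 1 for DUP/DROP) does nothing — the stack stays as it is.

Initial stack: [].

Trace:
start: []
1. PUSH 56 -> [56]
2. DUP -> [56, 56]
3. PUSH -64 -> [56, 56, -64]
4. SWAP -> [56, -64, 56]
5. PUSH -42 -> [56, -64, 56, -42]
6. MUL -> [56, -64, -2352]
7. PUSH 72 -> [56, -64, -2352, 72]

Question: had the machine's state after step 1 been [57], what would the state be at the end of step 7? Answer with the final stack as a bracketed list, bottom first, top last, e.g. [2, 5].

[57, -64, -2394, 72]

state after step 1 := [57]
2. DUP -> [57, 57]
3. PUSH -64 -> [57, 57, -64]
4. SWAP -> [57, -64, 57]
5. PUSH -42 -> [57, -64, 57, -42]
6. MUL -> [57, -64, -2394]
7. PUSH 72 -> [57, -64, -2394, 72]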